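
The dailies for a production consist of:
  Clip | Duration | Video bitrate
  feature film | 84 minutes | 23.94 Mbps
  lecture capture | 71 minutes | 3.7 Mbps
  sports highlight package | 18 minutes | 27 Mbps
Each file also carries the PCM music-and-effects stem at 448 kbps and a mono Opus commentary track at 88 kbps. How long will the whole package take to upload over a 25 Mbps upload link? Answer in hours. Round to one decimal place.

Audio total: 448 + 88 = 536 kbps = 0.536 Mbps.
feature film: 24.476 Mbps × 5040 s = 123359.0 Mb
lecture capture: 4.236 Mbps × 4260 s = 18045.4 Mb
sports highlight package: 27.536 Mbps × 1080 s = 29738.9 Mb
Total: 171143.3 Mb = 21392.9 MB.
At 25 Mbps: 171143.3 / 25 = 6846 s ≈ 1.9 hours.

1.9 hours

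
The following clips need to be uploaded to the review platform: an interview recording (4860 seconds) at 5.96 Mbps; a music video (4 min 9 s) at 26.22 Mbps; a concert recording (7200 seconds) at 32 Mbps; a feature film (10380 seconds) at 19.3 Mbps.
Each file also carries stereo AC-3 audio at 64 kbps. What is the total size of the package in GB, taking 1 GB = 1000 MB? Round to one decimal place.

58.5 GB

Audio: 64 kbps = 0.064 Mbps.
interview recording: 6.024 Mbps × 4860 s = 29276.6 Mb
music video: 26.284 Mbps × 249 s = 6544.7 Mb
concert recording: 32.064 Mbps × 7200 s = 230860.8 Mb
feature film: 19.364 Mbps × 10380 s = 200998.3 Mb
Total: 467680.5 Mb = 58460.1 MB.
= 58.46 GB.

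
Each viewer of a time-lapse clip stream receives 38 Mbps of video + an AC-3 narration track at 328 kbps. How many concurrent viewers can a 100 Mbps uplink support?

Audio: 328 kbps = 0.328 Mbps.
Per-viewer media rate: 38.328 Mbps.
100 Mbps = 100.0 Mbps; 100.0 / 38.328 = 2.61 → 2 viewers.

2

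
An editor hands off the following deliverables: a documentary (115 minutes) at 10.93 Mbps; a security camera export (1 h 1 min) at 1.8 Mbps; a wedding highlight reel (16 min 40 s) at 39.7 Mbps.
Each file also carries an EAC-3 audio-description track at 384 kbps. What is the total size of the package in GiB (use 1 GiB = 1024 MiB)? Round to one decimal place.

Audio: 384 kbps = 0.384 Mbps.
documentary: 11.314 Mbps × 6900 s = 78066.6 Mb
security camera export: 2.184 Mbps × 3660 s = 7993.4 Mb
wedding highlight reel: 40.084 Mbps × 1000 s = 40084.0 Mb
Total: 126144.0 Mb = 15768.0 MB.
= 14.69 GiB.

14.7 GiB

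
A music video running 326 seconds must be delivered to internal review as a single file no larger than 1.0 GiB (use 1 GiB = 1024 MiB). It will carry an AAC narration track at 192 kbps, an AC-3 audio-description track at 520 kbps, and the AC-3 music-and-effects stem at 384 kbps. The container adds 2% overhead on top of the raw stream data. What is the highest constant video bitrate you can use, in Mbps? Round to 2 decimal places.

Budget: 1.0 GiB = 8589.9 Mb.
Stream payload after overhead: 8589.9 / 1.02 = 8421.5 Mb.
Total bitrate budget: 8421.5 Mb / 326 s = 25.833 Mbps.
Audio total: 192 + 520 + 384 = 1096 kbps = 1.096 Mbps.
Video: 25.833 − 1.096 = 24.737 Mbps.

24.74 Mbps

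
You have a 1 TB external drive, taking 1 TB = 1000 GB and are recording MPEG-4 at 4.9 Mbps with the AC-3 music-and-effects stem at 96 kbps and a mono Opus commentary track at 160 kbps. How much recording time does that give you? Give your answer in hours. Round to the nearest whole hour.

431 hours

Audio total: 96 + 160 = 256 kbps = 0.256 Mbps.
Total bitrate: 4.9 + 0.256 = 5.156 Mbps.
Capacity: 1 TB = 8,000,000 Mb.
Recording time: 8,000,000 / 5.156 = 1,551,590 s ≈ 431 hours.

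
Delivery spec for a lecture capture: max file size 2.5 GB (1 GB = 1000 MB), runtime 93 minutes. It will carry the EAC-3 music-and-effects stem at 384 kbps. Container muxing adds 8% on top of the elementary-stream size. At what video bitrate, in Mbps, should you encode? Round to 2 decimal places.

2.93 Mbps

Budget: 2.5 GB = 20000.0 Mb.
Stream payload after overhead: 20000.0 / 1.08 = 18518.5 Mb.
93 min = 5580 s
Total bitrate budget: 18518.5 Mb / 5580 s = 3.319 Mbps.
Audio: 384 kbps = 0.384 Mbps.
Video: 3.319 − 0.384 = 2.935 Mbps.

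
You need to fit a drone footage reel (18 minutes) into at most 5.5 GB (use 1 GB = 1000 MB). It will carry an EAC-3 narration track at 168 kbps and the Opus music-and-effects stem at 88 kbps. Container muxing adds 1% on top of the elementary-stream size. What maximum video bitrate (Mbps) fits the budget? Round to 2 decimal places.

40.08 Mbps

Budget: 5.5 GB = 44000.0 Mb.
Stream payload after overhead: 44000.0 / 1.01 = 43564.4 Mb.
18 min = 1080 s
Total bitrate budget: 43564.4 Mb / 1080 s = 40.337 Mbps.
Audio total: 168 + 88 = 256 kbps = 0.256 Mbps.
Video: 40.337 − 0.256 = 40.081 Mbps.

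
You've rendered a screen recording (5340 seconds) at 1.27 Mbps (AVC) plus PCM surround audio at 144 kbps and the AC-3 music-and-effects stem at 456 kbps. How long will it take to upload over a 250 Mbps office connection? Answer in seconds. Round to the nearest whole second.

Audio total: 144 + 456 = 600 kbps = 0.600 Mbps.
Total bitrate: 1.870 Mbps.
File: 1.870 Mbps × 5340 s = 9985.8 Mb.
At 250 Mbps: 9985.8 / 250 = 39.9 s ≈ 39.9 seconds.

40 seconds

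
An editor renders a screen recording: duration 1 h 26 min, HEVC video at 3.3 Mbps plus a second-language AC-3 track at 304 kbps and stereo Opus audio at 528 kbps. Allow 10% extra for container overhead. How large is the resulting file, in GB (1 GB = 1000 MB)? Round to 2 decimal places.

1 h 26 min = 86 min = 5160 s
Audio total: 304 + 528 = 832 kbps = 0.832 Mbps.
Total bitrate: 3.3 + 0.832 = 4.132 Mbps.
Stream data: 4.132 Mbps × 5160 s = 21321.1 Mb.
With 10% container overhead: ×1.10.
23,453 Mb ÷ 8 = 2,932 MB → 2.932 GB.

2.93 GB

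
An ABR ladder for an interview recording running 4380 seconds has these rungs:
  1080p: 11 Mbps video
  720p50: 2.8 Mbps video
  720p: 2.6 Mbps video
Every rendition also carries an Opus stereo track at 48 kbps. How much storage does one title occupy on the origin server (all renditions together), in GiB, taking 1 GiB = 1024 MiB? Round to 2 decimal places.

8.44 GiB

Audio: 48 kbps = 0.048 Mbps.
Sum of rendition bitrates: (11+0.048) + (2.8+0.048) + (2.6+0.048) = 16.544 Mbps.
× 4380 s = 72,463 Mb = 9,058 MB = 8.436 GiB.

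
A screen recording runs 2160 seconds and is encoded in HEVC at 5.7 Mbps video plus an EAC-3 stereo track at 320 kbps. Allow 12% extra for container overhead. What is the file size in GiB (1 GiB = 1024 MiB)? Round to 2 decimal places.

Audio: 320 kbps = 0.320 Mbps.
Total bitrate: 5.7 + 0.320 = 6.020 Mbps.
Stream data: 6.020 Mbps × 2160 s = 13003.2 Mb.
With 12% container overhead: ×1.12.
14,564 Mb = 1,820,448,000 bytes ÷ 1,073,741,824 = 1.695 GiB.

1.70 GiB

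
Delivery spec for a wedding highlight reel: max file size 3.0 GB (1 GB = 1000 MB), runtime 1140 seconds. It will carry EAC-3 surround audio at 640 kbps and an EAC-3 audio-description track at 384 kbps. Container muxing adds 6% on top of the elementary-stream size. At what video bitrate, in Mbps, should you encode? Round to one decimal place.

18.8 Mbps

Budget: 3.0 GB = 24000.0 Mb.
Stream payload after overhead: 24000.0 / 1.06 = 22641.5 Mb.
Total bitrate budget: 22641.5 Mb / 1140 s = 19.861 Mbps.
Audio total: 640 + 384 = 1024 kbps = 1.024 Mbps.
Video: 19.861 − 1.024 = 18.837 Mbps.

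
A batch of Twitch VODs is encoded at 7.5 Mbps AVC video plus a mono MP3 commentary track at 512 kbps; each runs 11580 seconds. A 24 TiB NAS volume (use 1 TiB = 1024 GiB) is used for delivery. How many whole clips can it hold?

2275

Audio: 512 kbps = 0.512 Mbps.
Total bitrate: 8.012 Mbps.
Per item: 8.012 Mbps × 11580 s = 92,779 Mb = 11,597 MB.
Capacity: 24 TiB = 211,106,233 Mb; 2275.37 items → 2275 complete.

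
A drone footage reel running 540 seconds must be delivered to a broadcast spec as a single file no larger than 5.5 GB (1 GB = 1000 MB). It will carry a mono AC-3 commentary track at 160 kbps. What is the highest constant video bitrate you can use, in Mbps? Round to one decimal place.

81.3 Mbps

Budget: 5.5 GB = 44000.0 Mb.
Total bitrate budget: 44000.0 Mb / 540 s = 81.481 Mbps.
Audio: 160 kbps = 0.160 Mbps.
Video: 81.481 − 0.160 = 81.321 Mbps.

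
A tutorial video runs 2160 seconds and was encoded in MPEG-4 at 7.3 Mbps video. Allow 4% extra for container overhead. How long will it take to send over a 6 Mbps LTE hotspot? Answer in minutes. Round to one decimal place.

45.6 minutes

File: 7.300 Mbps × 2160 s = 15768.0 Mb.
With 4% container overhead: ×1.04. → 16398.7 Mb.
At 6 Mbps: 16398.7 / 6 = 2733.1 s ≈ 45.6 minutes.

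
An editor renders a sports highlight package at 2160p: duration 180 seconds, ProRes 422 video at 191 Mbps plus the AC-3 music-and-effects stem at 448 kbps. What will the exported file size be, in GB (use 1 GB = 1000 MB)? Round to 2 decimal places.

Audio: 448 kbps = 0.448 Mbps.
Total bitrate: 191 + 0.448 = 191.448 Mbps.
Stream data: 191.448 Mbps × 180 s = 34460.6 Mb.
34,461 Mb ÷ 8 = 4,308 MB → 4.308 GB.

4.31 GB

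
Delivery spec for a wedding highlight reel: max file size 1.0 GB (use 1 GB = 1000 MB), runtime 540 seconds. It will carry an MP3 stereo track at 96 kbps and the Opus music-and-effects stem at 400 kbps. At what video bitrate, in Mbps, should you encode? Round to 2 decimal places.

Budget: 1.0 GB = 8000.0 Mb.
Total bitrate budget: 8000.0 Mb / 540 s = 14.815 Mbps.
Audio total: 96 + 400 = 496 kbps = 0.496 Mbps.
Video: 14.815 − 0.496 = 14.319 Mbps.

14.32 Mbps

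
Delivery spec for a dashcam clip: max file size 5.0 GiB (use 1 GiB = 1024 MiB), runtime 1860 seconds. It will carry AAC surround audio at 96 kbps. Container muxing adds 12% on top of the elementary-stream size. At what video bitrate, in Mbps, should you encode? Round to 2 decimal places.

20.52 Mbps

Budget: 5.0 GiB = 42949.7 Mb.
Stream payload after overhead: 42949.7 / 1.12 = 38347.9 Mb.
Total bitrate budget: 38347.9 Mb / 1860 s = 20.617 Mbps.
Audio: 96 kbps = 0.096 Mbps.
Video: 20.617 − 0.096 = 20.521 Mbps.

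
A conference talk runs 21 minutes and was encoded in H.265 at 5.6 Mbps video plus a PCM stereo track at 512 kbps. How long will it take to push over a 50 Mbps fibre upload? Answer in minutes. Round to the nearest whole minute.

3 minutes

21 min = 1260 s
Audio: 512 kbps = 0.512 Mbps.
Total bitrate: 6.112 Mbps.
File: 6.112 Mbps × 1260 s = 7701.1 Mb.
At 50 Mbps: 7701.1 / 50 = 154.0 s ≈ 2.57 minutes.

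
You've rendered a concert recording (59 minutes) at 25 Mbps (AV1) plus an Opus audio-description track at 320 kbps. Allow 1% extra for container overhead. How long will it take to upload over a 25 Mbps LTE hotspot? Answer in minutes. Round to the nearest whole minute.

60 minutes

59 min = 3540 s
Audio: 320 kbps = 0.320 Mbps.
Total bitrate: 25.320 Mbps.
File: 25.320 Mbps × 3540 s = 89632.8 Mb.
With 1% container overhead: ×1.01. → 90529.1 Mb.
At 25 Mbps: 90529.1 / 25 = 3621.2 s ≈ 60.4 minutes.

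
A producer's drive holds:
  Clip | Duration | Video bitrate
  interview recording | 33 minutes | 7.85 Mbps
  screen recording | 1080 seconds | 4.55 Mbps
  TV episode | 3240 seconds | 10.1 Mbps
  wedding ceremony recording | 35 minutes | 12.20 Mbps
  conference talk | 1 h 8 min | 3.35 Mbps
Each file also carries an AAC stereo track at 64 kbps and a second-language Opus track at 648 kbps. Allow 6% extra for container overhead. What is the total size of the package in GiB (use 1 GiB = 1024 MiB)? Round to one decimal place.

12.5 GiB

Audio total: 64 + 648 = 712 kbps = 0.712 Mbps.
interview recording: 8.562 Mbps × 1980 s × 1.06 = 17969.9 Mb
screen recording: 5.262 Mbps × 1080 s × 1.06 = 6023.9 Mb
TV episode: 10.812 Mbps × 3240 s × 1.06 = 37132.7 Mb
wedding ceremony recording: 12.912 Mbps × 2100 s × 1.06 = 28742.1 Mb
conference talk: 4.062 Mbps × 4080 s × 1.06 = 17567.3 Mb
Total: 107436.0 Mb = 13429.5 MB.
= 12.51 GiB.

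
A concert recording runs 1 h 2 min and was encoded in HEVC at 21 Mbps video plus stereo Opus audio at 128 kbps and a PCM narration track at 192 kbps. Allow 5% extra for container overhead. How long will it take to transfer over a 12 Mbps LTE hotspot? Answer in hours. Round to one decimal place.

1 h 2 min = 62 min = 3720 s
Audio total: 128 + 192 = 320 kbps = 0.320 Mbps.
Total bitrate: 21.320 Mbps.
File: 21.320 Mbps × 3720 s = 79310.4 Mb.
With 5% container overhead: ×1.05. → 83275.9 Mb.
At 12 Mbps: 83275.9 / 12 = 6939.7 s ≈ 1.93 hours.

1.9 hours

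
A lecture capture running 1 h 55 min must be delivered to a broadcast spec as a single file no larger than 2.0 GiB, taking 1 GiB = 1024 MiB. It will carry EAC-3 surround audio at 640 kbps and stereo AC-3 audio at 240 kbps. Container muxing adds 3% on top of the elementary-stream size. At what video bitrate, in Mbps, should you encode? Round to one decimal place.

1.5 Mbps

Budget: 2.0 GiB = 17179.9 Mb.
Stream payload after overhead: 17179.9 / 1.03 = 16679.5 Mb.
1 h 55 min = 115 min = 6900 s
Total bitrate budget: 16679.5 Mb / 6900 s = 2.417 Mbps.
Audio total: 640 + 240 = 880 kbps = 0.880 Mbps.
Video: 2.417 − 0.880 = 1.537 Mbps.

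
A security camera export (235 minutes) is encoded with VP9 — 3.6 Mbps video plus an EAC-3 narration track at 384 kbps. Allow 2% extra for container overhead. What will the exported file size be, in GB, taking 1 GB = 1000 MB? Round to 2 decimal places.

235 min = 14100 s
Audio: 384 kbps = 0.384 Mbps.
Total bitrate: 3.6 + 0.384 = 3.984 Mbps.
Stream data: 3.984 Mbps × 14100 s = 56174.4 Mb.
With 2% container overhead: ×1.02.
57,298 Mb ÷ 8 = 7,162 MB → 7.162 GB.

7.16 GB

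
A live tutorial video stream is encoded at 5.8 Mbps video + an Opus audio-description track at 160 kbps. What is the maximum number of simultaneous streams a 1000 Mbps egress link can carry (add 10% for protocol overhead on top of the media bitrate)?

Audio: 160 kbps = 0.160 Mbps.
Per-viewer media rate: 5.960 Mbps.
On the wire with 10% overhead: 6.556 Mbps.
1000 Mbps = 1,000 Mbps; 1,000 / 6.556 = 152.53 → 152 viewers.

152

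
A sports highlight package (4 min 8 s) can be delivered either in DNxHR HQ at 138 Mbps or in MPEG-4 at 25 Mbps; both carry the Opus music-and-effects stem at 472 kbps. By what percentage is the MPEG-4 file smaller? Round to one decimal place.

81.6%

4 min 8 s = 248 s
Audio: 472 kbps = 0.472 Mbps.
DNxHR HQ: 138.472 Mbps × 248 s = 34341.1 Mb = 3.998 GiB.
MPEG-4: 25.472 Mbps × 248 s = 6317.1 Mb = 0.735 GiB.
Reduction: (1 − 0.735/3.998) × 100 = 81.60%.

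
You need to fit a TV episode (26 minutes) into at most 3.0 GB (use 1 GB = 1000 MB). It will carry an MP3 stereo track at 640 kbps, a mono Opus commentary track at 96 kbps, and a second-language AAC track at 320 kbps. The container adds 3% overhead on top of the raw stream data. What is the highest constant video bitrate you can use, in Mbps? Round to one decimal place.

13.9 Mbps

Budget: 3.0 GB = 24000.0 Mb.
Stream payload after overhead: 24000.0 / 1.03 = 23301.0 Mb.
26 min = 1560 s
Total bitrate budget: 23301.0 Mb / 1560 s = 14.937 Mbps.
Audio total: 640 + 96 + 320 = 1056 kbps = 1.056 Mbps.
Video: 14.937 − 1.056 = 13.881 Mbps.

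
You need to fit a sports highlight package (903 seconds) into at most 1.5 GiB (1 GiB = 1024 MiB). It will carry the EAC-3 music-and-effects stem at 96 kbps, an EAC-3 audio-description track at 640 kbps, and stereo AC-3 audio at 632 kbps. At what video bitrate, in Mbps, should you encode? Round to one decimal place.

Budget: 1.5 GiB = 12884.9 Mb.
Total bitrate budget: 12884.9 Mb / 903 s = 14.269 Mbps.
Audio total: 96 + 640 + 632 = 1368 kbps = 1.368 Mbps.
Video: 14.269 − 1.368 = 12.901 Mbps.

12.9 Mbps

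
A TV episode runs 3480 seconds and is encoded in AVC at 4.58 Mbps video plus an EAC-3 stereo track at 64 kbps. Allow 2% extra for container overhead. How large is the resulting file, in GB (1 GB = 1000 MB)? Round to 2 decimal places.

2.06 GB

Audio: 64 kbps = 0.064 Mbps.
Total bitrate: 4.58 + 0.064 = 4.644 Mbps.
Stream data: 4.644 Mbps × 3480 s = 16161.1 Mb.
With 2% container overhead: ×1.02.
16,484 Mb ÷ 8 = 2,061 MB → 2.061 GB.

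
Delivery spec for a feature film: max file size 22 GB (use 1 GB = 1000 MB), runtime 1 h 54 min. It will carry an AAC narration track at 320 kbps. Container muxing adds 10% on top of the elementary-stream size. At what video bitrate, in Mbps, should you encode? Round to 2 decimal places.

23.07 Mbps

Budget: 22 GB = 176000.0 Mb.
Stream payload after overhead: 176000.0 / 1.10 = 160000.0 Mb.
1 h 54 min = 114 min = 6840 s
Total bitrate budget: 160000.0 Mb / 6840 s = 23.392 Mbps.
Audio: 320 kbps = 0.320 Mbps.
Video: 23.392 − 0.320 = 23.072 Mbps.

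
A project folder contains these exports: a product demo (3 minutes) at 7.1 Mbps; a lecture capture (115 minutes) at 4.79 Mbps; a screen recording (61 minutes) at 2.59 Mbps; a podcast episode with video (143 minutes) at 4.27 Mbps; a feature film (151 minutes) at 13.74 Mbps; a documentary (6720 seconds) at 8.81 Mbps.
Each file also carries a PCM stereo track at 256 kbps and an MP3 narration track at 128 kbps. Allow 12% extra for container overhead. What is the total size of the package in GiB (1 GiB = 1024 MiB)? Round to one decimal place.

Audio total: 256 + 128 = 384 kbps = 0.384 Mbps.
product demo: 7.484 Mbps × 180 s × 1.12 = 1508.8 Mb
lecture capture: 5.174 Mbps × 6900 s × 1.12 = 39984.7 Mb
screen recording: 2.974 Mbps × 3660 s × 1.12 = 12191.0 Mb
podcast episode with video: 4.654 Mbps × 8580 s × 1.12 = 44723.1 Mb
feature film: 14.124 Mbps × 9060 s × 1.12 = 143319.1 Mb
documentary: 9.194 Mbps × 6720 s × 1.12 = 69197.7 Mb
Total: 310924.3 Mb = 38865.5 MB.
= 36.20 GiB.

36.2 GiB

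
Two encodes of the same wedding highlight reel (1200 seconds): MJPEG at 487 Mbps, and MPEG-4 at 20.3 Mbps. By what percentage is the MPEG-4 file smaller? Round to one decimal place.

MJPEG: 487.000 Mbps × 1200 s = 584400.0 Mb = 68.033 GiB.
MPEG-4: 20.300 Mbps × 1200 s = 24360.0 Mb = 2.836 GiB.
Reduction: (1 − 2.836/68.033) × 100 = 95.83%.

95.8%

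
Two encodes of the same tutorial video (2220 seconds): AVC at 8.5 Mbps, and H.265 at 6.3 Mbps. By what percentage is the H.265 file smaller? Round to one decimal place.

25.9%

AVC: 8.500 Mbps × 2220 s = 18870.0 Mb = 2.197 GiB.
H.265: 6.300 Mbps × 2220 s = 13986.0 Mb = 1.628 GiB.
Reduction: (1 − 1.628/2.197) × 100 = 25.88%.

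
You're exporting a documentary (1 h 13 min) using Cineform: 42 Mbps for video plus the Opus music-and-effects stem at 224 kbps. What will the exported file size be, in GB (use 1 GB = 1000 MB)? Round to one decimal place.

1 h 13 min = 73 min = 4380 s
Audio: 224 kbps = 0.224 Mbps.
Total bitrate: 42 + 0.224 = 42.224 Mbps.
Stream data: 42.224 Mbps × 4380 s = 184941.1 Mb.
184,941 Mb ÷ 8 = 23,118 MB → 23.12 GB.

23.1 GB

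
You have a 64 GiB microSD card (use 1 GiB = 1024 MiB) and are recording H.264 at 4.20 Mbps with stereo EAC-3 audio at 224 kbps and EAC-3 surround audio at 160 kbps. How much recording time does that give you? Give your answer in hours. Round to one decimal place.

Audio total: 224 + 160 = 384 kbps = 0.384 Mbps.
Total bitrate: 4.20 + 0.384 = 4.584 Mbps.
Capacity: 64 GiB = 549,756 Mb.
Recording time: 549,756 / 4.584 = 119,929 s ≈ 33.3 hours.

33.3 hours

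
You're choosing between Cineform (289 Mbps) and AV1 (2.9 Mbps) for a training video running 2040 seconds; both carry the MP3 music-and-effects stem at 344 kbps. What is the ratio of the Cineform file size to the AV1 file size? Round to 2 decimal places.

89.19

Audio: 344 kbps = 0.344 Mbps.
Cineform: 289.344 Mbps × 2040 s = 590261.8 Mb = 73.783 GB.
AV1: 3.244 Mbps × 2040 s = 6617.8 Mb = 0.827 GB.
Ratio: 73.783 / 0.827 = 89.194.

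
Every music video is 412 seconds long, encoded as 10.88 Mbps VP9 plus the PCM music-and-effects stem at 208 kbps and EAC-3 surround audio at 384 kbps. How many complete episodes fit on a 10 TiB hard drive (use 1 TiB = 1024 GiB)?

Audio total: 208 + 384 = 592 kbps = 0.592 Mbps.
Total bitrate: 11.472 Mbps.
Per item: 11.472 Mbps × 412 s = 4,726 Mb = 590.8 MB.
Capacity: 10 TiB = 87,960,930 Mb; 18610.30 items → 18610 complete.

18610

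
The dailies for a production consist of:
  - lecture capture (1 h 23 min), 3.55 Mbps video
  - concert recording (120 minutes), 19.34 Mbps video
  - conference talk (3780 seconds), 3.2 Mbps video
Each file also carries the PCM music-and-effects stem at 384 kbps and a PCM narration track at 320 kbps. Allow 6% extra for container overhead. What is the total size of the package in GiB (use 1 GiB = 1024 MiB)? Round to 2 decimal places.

22.24 GiB

Audio total: 384 + 320 = 704 kbps = 0.704 Mbps.
lecture capture: 4.254 Mbps × 4980 s × 1.06 = 22456.0 Mb
concert recording: 20.044 Mbps × 7200 s × 1.06 = 152975.8 Mb
conference talk: 3.904 Mbps × 3780 s × 1.06 = 15642.5 Mb
Total: 191074.4 Mb = 23884.3 MB.
= 22.24 GiB.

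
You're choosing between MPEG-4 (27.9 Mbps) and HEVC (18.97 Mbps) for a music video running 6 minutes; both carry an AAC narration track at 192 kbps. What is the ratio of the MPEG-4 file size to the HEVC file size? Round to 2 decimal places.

6 min = 360 s
Audio: 192 kbps = 0.192 Mbps.
MPEG-4: 28.092 Mbps × 360 s = 10113.1 Mb = 1.177 GiB.
HEVC: 19.162 Mbps × 360 s = 6898.3 Mb = 0.803 GiB.
Ratio: 1.177 / 0.803 = 1.466.

1.47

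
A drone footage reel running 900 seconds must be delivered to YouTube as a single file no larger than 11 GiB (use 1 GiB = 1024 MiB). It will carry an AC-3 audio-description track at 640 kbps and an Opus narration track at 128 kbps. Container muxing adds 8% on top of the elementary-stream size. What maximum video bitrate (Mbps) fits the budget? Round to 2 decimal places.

96.44 Mbps

Budget: 11 GiB = 94489.3 Mb.
Stream payload after overhead: 94489.3 / 1.08 = 87490.1 Mb.
Total bitrate budget: 87490.1 Mb / 900 s = 97.211 Mbps.
Audio total: 640 + 128 = 768 kbps = 0.768 Mbps.
Video: 97.211 − 0.768 = 96.443 Mbps.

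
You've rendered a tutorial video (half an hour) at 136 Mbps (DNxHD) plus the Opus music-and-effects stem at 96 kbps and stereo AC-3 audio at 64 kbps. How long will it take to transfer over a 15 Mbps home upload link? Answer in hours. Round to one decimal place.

4.5 hours

30 min = 1800 s
Audio total: 96 + 64 = 160 kbps = 0.160 Mbps.
Total bitrate: 136.160 Mbps.
File: 136.160 Mbps × 1800 s = 245088.0 Mb.
At 15 Mbps: 245088.0 / 15 = 16339.2 s ≈ 4.54 hours.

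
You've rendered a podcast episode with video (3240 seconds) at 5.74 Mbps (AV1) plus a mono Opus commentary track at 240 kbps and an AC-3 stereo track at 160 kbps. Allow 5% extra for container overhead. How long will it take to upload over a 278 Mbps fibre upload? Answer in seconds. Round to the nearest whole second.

Audio total: 240 + 160 = 400 kbps = 0.400 Mbps.
Total bitrate: 6.140 Mbps.
File: 6.140 Mbps × 3240 s = 19893.6 Mb.
With 5% container overhead: ×1.05. → 20888.3 Mb.
At 278 Mbps: 20888.3 / 278 = 75.1 s ≈ 75.1 seconds.

75 seconds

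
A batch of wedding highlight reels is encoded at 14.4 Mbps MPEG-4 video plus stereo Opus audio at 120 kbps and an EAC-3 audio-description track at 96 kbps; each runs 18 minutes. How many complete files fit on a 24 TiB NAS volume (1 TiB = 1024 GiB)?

13373

18 min = 1080 s
Audio total: 120 + 96 = 216 kbps = 0.216 Mbps.
Total bitrate: 14.616 Mbps.
Per item: 14.616 Mbps × 1080 s = 15,785 Mb = 1,973 MB.
Capacity: 24 TiB = 211,106,233 Mb; 13373.61 items → 13373 complete.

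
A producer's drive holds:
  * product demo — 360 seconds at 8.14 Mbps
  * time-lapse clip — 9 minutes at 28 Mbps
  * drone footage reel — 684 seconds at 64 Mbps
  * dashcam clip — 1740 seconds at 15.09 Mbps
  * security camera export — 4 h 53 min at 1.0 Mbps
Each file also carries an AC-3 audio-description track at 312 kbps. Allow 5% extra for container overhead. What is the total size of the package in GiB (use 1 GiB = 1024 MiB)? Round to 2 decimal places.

13.71 GiB

Audio: 312 kbps = 0.312 Mbps.
product demo: 8.452 Mbps × 360 s × 1.05 = 3194.9 Mb
time-lapse clip: 28.312 Mbps × 540 s × 1.05 = 16052.9 Mb
drone footage reel: 64.312 Mbps × 684 s × 1.05 = 46188.9 Mb
dashcam clip: 15.402 Mbps × 1740 s × 1.05 = 28139.5 Mb
security camera export: 1.312 Mbps × 17580 s × 1.05 = 24218.2 Mb
Total: 117794.3 Mb = 14724.3 MB.
= 13.71 GiB.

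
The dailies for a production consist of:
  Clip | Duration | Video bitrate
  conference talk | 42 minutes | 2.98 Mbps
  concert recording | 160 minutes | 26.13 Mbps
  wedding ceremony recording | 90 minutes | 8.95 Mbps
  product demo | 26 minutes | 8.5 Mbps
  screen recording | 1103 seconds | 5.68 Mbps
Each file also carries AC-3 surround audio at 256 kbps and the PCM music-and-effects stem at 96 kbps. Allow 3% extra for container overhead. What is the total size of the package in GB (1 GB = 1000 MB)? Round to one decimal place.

42.9 GB

Audio total: 256 + 96 = 352 kbps = 0.352 Mbps.
conference talk: 3.332 Mbps × 2520 s × 1.03 = 8648.5 Mb
concert recording: 26.482 Mbps × 9600 s × 1.03 = 261854.0 Mb
wedding ceremony recording: 9.302 Mbps × 5400 s × 1.03 = 51737.7 Mb
product demo: 8.852 Mbps × 1560 s × 1.03 = 14223.4 Mb
screen recording: 6.032 Mbps × 1103 s × 1.03 = 6852.9 Mb
Total: 343316.6 Mb = 42914.6 MB.
= 42.91 GB.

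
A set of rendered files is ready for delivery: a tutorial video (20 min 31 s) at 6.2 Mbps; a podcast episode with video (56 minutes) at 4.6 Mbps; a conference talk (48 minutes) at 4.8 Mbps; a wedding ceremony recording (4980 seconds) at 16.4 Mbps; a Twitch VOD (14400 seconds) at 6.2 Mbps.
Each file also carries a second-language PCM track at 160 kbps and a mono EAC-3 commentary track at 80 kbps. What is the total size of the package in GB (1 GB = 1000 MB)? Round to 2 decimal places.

26.79 GB

Audio total: 160 + 80 = 240 kbps = 0.240 Mbps.
tutorial video: 6.440 Mbps × 1231 s = 7927.6 Mb
podcast episode with video: 4.840 Mbps × 3360 s = 16262.4 Mb
conference talk: 5.040 Mbps × 2880 s = 14515.2 Mb
wedding ceremony recording: 16.640 Mbps × 4980 s = 82867.2 Mb
Twitch VOD: 6.440 Mbps × 14400 s = 92736.0 Mb
Total: 214308.4 Mb = 26788.6 MB.
= 26.79 GB.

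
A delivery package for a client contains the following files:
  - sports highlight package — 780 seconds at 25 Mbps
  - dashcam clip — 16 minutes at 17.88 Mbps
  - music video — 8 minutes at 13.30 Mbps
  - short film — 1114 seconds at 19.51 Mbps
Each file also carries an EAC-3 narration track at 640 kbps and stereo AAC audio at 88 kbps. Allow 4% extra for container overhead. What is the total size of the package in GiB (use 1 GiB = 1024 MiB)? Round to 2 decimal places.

Audio total: 640 + 88 = 728 kbps = 0.728 Mbps.
sports highlight package: 25.728 Mbps × 780 s × 1.04 = 20870.6 Mb
dashcam clip: 18.608 Mbps × 960 s × 1.04 = 18578.2 Mb
music video: 14.028 Mbps × 480 s × 1.04 = 7002.8 Mb
short film: 20.238 Mbps × 1114 s × 1.04 = 23446.9 Mb
Total: 69898.5 Mb = 8737.3 MB.
= 8.137 GiB.

8.14 GiB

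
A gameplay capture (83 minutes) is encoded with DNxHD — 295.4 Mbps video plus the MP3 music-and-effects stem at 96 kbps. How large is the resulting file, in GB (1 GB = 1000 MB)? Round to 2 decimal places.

183.95 GB

83 min = 4980 s
Audio: 96 kbps = 0.096 Mbps.
Total bitrate: 295.4 + 0.096 = 295.496 Mbps.
Stream data: 295.496 Mbps × 4980 s = 1471570.1 Mb.
1,471,570 Mb ÷ 8 = 183,946 MB → 183.9 GB.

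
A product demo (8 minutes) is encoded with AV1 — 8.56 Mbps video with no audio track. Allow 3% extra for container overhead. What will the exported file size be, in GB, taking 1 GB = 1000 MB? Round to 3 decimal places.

0.529 GB

8 min = 480 s
Total bitrate: 8.56 Mbps.
Stream data: 8.560 Mbps × 480 s = 4108.8 Mb.
With 3% container overhead: ×1.03.
4,232 Mb ÷ 8 = 529.0 MB → 0.529 GB.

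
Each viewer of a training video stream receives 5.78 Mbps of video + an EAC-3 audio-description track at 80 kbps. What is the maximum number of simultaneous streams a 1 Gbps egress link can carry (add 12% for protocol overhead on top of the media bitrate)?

152

Audio: 80 kbps = 0.080 Mbps.
Per-viewer media rate: 5.860 Mbps.
On the wire with 12% overhead: 6.563 Mbps.
1 Gbps = 1,000 Mbps; 1,000 / 6.563 = 152.36 → 152 viewers.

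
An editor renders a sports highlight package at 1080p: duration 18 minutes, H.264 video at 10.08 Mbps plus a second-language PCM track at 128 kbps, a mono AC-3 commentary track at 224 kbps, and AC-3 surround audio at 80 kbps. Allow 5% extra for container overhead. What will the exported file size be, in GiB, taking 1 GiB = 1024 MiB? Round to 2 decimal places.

1.39 GiB

18 min = 1080 s
Audio total: 128 + 224 + 80 = 432 kbps = 0.432 Mbps.
Total bitrate: 10.08 + 0.432 = 10.512 Mbps.
Stream data: 10.512 Mbps × 1080 s = 11353.0 Mb.
With 5% container overhead: ×1.05.
11,921 Mb = 1,490,076,000 bytes ÷ 1,073,741,824 = 1.388 GiB.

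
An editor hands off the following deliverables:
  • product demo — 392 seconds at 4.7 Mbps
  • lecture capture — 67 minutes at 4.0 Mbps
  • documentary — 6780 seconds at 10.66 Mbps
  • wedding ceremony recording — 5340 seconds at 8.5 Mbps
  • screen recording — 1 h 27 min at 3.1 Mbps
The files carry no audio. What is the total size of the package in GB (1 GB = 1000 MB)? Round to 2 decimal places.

product demo: 4.700 Mbps × 392 s = 1842.4 Mb
lecture capture: 4.000 Mbps × 4020 s = 16080.0 Mb
documentary: 10.660 Mbps × 6780 s = 72274.8 Mb
wedding ceremony recording: 8.500 Mbps × 5340 s = 45390.0 Mb
screen recording: 3.100 Mbps × 5220 s = 16182.0 Mb
Total: 151769.2 Mb = 18971.2 MB.
= 18.97 GB.

18.97 GB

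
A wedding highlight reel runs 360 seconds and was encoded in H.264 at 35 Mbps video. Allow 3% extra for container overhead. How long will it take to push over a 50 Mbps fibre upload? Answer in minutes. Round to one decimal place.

File: 35.000 Mbps × 360 s = 12600.0 Mb.
With 3% container overhead: ×1.03. → 12978.0 Mb.
At 50 Mbps: 12978.0 / 50 = 259.6 s ≈ 4.33 minutes.

4.3 minutes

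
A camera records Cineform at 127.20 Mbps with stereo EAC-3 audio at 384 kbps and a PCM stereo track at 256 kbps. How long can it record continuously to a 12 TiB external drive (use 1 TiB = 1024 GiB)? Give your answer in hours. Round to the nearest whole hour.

229 hours

Audio total: 384 + 256 = 640 kbps = 0.640 Mbps.
Total bitrate: 127.20 + 0.640 = 127.840 Mbps.
Capacity: 12 TiB = 105,553,116 Mb.
Recording time: 105,553,116 / 127.840 = 825,666 s ≈ 229 hours.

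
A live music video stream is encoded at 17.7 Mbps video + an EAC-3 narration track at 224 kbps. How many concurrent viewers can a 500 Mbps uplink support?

27

Audio: 224 kbps = 0.224 Mbps.
Per-viewer media rate: 17.924 Mbps.
500 Mbps = 500.0 Mbps; 500.0 / 17.924 = 27.90 → 27 viewers.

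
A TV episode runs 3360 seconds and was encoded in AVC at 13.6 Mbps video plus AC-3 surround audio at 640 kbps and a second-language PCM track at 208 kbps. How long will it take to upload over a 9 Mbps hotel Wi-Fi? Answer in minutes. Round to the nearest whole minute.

90 minutes

Audio total: 640 + 208 = 848 kbps = 0.848 Mbps.
Total bitrate: 14.448 Mbps.
File: 14.448 Mbps × 3360 s = 48545.3 Mb.
At 9 Mbps: 48545.3 / 9 = 5393.9 s ≈ 89.9 minutes.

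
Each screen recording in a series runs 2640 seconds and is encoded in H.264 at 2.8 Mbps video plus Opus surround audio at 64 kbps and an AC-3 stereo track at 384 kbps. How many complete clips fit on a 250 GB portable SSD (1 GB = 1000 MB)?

233

Audio total: 64 + 384 = 448 kbps = 0.448 Mbps.
Total bitrate: 3.248 Mbps.
Per item: 3.248 Mbps × 2640 s = 8,575 Mb = 1,072 MB.
Capacity: 250 GB = 2,000,000 Mb; 233.24 items → 233 complete.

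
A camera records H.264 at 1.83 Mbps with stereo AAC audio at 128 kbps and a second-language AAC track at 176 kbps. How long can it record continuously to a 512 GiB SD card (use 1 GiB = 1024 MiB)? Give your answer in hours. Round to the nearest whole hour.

572 hours

Audio total: 128 + 176 = 304 kbps = 0.304 Mbps.
Total bitrate: 1.83 + 0.304 = 2.134 Mbps.
Capacity: 512 GiB = 4,398,047 Mb.
Recording time: 4,398,047 / 2.134 = 2,060,940 s ≈ 572 hours.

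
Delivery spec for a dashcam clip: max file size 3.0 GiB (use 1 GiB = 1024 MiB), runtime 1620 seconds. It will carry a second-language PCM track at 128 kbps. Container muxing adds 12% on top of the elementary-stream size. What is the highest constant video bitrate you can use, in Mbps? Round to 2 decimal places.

14.07 Mbps

Budget: 3.0 GiB = 25769.8 Mb.
Stream payload after overhead: 25769.8 / 1.12 = 23008.8 Mb.
Total bitrate budget: 23008.8 Mb / 1620 s = 14.203 Mbps.
Audio: 128 kbps = 0.128 Mbps.
Video: 14.203 − 0.128 = 14.075 Mbps.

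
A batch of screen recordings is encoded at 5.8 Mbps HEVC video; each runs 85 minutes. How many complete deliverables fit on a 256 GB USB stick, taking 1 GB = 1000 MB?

69

85 min = 5100 s
Per item: 5.800 Mbps × 5100 s = 29,580 Mb = 3,698 MB.
Capacity: 256 GB = 2,048,000 Mb; 69.24 items → 69 complete.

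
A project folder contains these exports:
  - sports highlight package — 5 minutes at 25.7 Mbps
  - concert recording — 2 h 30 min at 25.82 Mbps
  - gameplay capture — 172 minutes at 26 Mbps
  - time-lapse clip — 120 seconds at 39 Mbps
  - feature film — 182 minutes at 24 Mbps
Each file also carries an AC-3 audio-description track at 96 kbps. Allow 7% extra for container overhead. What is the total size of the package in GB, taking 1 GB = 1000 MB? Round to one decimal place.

104.1 GB

Audio: 96 kbps = 0.096 Mbps.
sports highlight package: 25.796 Mbps × 300 s × 1.07 = 8280.5 Mb
concert recording: 25.916 Mbps × 9000 s × 1.07 = 249571.1 Mb
gameplay capture: 26.096 Mbps × 10320 s × 1.07 = 288162.5 Mb
time-lapse clip: 39.096 Mbps × 120 s × 1.07 = 5019.9 Mb
feature film: 24.096 Mbps × 10920 s × 1.07 = 281547.3 Mb
Total: 832581.3 Mb = 104072.7 MB.
= 104.1 GB.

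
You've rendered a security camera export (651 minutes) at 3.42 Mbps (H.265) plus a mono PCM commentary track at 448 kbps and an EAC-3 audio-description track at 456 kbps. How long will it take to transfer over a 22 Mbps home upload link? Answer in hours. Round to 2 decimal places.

651 min = 39060 s
Audio total: 448 + 456 = 904 kbps = 0.904 Mbps.
Total bitrate: 4.324 Mbps.
File: 4.324 Mbps × 39060 s = 168895.4 Mb.
At 22 Mbps: 168895.4 / 22 = 7677.1 s ≈ 2.13 hours.

2.13 hours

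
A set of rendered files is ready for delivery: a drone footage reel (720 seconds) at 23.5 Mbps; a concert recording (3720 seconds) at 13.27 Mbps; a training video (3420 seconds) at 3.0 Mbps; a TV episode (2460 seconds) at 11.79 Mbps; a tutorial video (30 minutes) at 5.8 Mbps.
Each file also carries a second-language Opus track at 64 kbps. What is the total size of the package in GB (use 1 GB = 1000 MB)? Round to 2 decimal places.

14.60 GB

Audio: 64 kbps = 0.064 Mbps.
drone footage reel: 23.564 Mbps × 720 s = 16966.1 Mb
concert recording: 13.334 Mbps × 3720 s = 49602.5 Mb
training video: 3.064 Mbps × 3420 s = 10478.9 Mb
TV episode: 11.854 Mbps × 2460 s = 29160.8 Mb
tutorial video: 5.864 Mbps × 1800 s = 10555.2 Mb
Total: 116763.5 Mb = 14595.4 MB.
= 14.60 GB.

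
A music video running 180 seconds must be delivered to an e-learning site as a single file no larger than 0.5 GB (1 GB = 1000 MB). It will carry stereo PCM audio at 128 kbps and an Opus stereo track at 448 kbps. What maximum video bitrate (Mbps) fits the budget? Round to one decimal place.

21.6 Mbps

Budget: 0.5 GB = 4000.0 Mb.
Total bitrate budget: 4000.0 Mb / 180 s = 22.222 Mbps.
Audio total: 128 + 448 = 576 kbps = 0.576 Mbps.
Video: 22.222 − 0.576 = 21.646 Mbps.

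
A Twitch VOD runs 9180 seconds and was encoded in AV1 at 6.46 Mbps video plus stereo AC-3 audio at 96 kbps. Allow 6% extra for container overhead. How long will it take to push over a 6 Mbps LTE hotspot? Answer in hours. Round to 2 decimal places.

Audio: 96 kbps = 0.096 Mbps.
Total bitrate: 6.556 Mbps.
File: 6.556 Mbps × 9180 s = 60184.1 Mb.
With 6% container overhead: ×1.06. → 63795.1 Mb.
At 6 Mbps: 63795.1 / 6 = 10632.5 s ≈ 2.95 hours.

2.95 hours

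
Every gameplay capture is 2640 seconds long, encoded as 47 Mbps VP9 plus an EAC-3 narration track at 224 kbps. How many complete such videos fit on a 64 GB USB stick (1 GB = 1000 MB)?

Audio: 224 kbps = 0.224 Mbps.
Total bitrate: 47.224 Mbps.
Per item: 47.224 Mbps × 2640 s = 124,671 Mb = 15,584 MB.
Capacity: 64 GB = 512,000 Mb; 4.11 items → 4 complete.

4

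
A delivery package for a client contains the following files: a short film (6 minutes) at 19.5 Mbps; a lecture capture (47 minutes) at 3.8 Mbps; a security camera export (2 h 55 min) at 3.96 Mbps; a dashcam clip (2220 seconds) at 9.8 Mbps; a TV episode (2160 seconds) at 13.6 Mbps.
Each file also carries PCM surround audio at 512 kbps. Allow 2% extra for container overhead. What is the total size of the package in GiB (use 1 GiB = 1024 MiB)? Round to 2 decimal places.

14.21 GiB

Audio: 512 kbps = 0.512 Mbps.
short film: 20.012 Mbps × 360 s × 1.02 = 7348.4 Mb
lecture capture: 4.312 Mbps × 2820 s × 1.02 = 12403.0 Mb
security camera export: 4.472 Mbps × 10500 s × 1.02 = 47895.1 Mb
dashcam clip: 10.312 Mbps × 2220 s × 1.02 = 23350.5 Mb
TV episode: 14.112 Mbps × 2160 s × 1.02 = 31091.6 Mb
Total: 122088.6 Mb = 15261.1 MB.
= 14.21 GiB.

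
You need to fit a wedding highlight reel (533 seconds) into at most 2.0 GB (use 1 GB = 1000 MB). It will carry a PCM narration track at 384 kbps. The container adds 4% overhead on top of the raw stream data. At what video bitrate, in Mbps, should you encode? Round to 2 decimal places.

28.48 Mbps

Budget: 2.0 GB = 16000.0 Mb.
Stream payload after overhead: 16000.0 / 1.04 = 15384.6 Mb.
Total bitrate budget: 15384.6 Mb / 533 s = 28.864 Mbps.
Audio: 384 kbps = 0.384 Mbps.
Video: 28.864 − 0.384 = 28.480 Mbps.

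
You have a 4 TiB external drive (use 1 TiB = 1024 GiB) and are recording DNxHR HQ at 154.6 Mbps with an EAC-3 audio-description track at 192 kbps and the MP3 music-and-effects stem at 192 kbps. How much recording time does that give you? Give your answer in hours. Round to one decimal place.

Audio total: 192 + 192 = 384 kbps = 0.384 Mbps.
Total bitrate: 154.6 + 0.384 = 154.984 Mbps.
Capacity: 4 TiB = 35,184,372 Mb.
Recording time: 35,184,372 / 154.984 = 227,019 s ≈ 63.1 hours.

63.1 hours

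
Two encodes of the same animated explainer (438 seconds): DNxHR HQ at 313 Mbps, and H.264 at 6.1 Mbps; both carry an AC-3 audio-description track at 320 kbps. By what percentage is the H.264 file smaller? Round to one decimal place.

Audio: 320 kbps = 0.320 Mbps.
DNxHR HQ: 313.320 Mbps × 438 s = 137234.2 Mb = 17.154 GB.
H.264: 6.420 Mbps × 438 s = 2812.0 Mb = 0.351 GB.
Reduction: (1 − 0.351/17.154) × 100 = 97.95%.

98.0%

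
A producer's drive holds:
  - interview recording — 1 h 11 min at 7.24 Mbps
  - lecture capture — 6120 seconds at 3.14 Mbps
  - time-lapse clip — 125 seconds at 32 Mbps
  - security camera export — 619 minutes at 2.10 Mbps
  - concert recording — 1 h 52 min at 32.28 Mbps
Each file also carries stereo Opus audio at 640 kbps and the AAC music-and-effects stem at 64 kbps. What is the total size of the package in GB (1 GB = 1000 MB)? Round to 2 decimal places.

Audio total: 640 + 64 = 704 kbps = 0.704 Mbps.
interview recording: 7.944 Mbps × 4260 s = 33841.4 Mb
lecture capture: 3.844 Mbps × 6120 s = 23525.3 Mb
time-lapse clip: 32.704 Mbps × 125 s = 4088.0 Mb
security camera export: 2.804 Mbps × 37140 s = 104140.6 Mb
concert recording: 32.984 Mbps × 6720 s = 221652.5 Mb
Total: 387247.8 Mb = 48406.0 MB.
= 48.41 GB.

48.41 GB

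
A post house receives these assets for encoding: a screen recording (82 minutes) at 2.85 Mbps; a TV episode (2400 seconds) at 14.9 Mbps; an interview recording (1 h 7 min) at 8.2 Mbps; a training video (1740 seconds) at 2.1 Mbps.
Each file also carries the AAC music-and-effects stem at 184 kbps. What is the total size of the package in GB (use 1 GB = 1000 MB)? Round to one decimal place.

Audio: 184 kbps = 0.184 Mbps.
screen recording: 3.034 Mbps × 4920 s = 14927.3 Mb
TV episode: 15.084 Mbps × 2400 s = 36201.6 Mb
interview recording: 8.384 Mbps × 4020 s = 33703.7 Mb
training video: 2.284 Mbps × 1740 s = 3974.2 Mb
Total: 88806.7 Mb = 11100.8 MB.
= 11.10 GB.

11.1 GB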